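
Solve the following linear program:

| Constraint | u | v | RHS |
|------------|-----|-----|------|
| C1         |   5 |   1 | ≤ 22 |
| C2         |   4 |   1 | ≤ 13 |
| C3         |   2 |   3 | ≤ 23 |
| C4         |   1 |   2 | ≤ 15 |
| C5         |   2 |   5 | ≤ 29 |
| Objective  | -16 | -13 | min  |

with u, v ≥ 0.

Evaluate the objective at each vertex of the feasible region:
  z(0, 0) = 0
  z(3.25, 0) = -52
  z(2, 5) = -97  ←
  z(0, 5.8) = -75.4
The minimum is at u = 2, v = 5.

u = 2, v = 5, z = -97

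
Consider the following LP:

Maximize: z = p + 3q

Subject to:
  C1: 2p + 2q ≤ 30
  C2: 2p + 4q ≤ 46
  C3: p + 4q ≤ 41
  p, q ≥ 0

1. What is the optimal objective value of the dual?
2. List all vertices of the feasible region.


1. 32
2. (0, 0), (15, 0), (7, 8), (5, 9), (0, 10.25)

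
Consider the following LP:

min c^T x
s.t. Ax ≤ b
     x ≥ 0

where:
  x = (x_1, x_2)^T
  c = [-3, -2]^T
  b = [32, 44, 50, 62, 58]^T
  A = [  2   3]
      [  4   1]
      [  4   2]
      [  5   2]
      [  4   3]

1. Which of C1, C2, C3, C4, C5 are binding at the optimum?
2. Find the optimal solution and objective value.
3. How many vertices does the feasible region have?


1. C1, C2
2. x_1 = 10, x_2 = 4, z = -38
3. 4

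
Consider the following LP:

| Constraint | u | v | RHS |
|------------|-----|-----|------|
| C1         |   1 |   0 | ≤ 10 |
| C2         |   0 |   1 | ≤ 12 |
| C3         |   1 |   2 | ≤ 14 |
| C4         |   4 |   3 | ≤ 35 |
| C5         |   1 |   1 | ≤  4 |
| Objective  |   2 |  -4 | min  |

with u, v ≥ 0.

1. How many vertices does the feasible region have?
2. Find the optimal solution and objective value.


1. 3
2. u = 0, v = 4, z = -16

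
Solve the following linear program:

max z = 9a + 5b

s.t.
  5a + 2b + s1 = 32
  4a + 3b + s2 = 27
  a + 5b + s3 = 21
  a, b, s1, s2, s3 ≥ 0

Evaluate the objective at each vertex of the feasible region:
  z(0, 0) = 0
  z(6.4, 0) = 57.6
  z(6, 1) = 59  ←
  z(4.235, 3.353) = 54.88
  z(0, 4.2) = 21
The maximum is at a = 6, b = 1.

a = 6, b = 1, z = 59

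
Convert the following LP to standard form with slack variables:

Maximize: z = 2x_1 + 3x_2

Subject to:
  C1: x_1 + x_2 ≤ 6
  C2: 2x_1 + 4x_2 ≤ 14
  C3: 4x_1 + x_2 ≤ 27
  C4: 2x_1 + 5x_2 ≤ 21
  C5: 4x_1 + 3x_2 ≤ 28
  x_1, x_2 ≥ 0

max z = 2x_1 + 3x_2

s.t.
  x_1 + x_2 + s1 = 6
  2x_1 + 4x_2 + s2 = 14
  4x_1 + x_2 + s3 = 27
  2x_1 + 5x_2 + s4 = 21
  4x_1 + 3x_2 + s5 = 28
  x_1, x_2, s1, s2, s3, s4, s5 ≥ 0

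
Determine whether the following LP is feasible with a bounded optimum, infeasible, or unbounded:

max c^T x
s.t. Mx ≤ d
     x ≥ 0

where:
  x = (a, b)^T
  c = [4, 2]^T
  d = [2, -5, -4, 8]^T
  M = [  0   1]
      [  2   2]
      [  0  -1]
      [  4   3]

Infeasible (no feasible solution exists)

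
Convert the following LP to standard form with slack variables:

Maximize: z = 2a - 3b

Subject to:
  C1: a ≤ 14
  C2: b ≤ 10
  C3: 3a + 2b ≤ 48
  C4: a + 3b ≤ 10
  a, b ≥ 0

max z = 2a - 3b

s.t.
  a + s1 = 14
  b + s2 = 10
  3a + 2b + s3 = 48
  a + 3b + s4 = 10
  a, b, s1, s2, s3, s4 ≥ 0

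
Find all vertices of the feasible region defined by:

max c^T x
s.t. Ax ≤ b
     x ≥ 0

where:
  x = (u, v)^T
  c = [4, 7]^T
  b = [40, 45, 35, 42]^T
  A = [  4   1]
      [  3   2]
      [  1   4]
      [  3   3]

(0, 0), (10, 0), (8.667, 5.333), (7, 7), (0, 8.75)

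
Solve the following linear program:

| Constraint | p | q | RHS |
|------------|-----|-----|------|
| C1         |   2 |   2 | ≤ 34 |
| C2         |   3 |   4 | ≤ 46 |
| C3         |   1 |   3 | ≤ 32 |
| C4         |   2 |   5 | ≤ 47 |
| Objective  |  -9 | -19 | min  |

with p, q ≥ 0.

Evaluate the objective at each vertex of the feasible region:
  z(0, 0) = 0
  z(15.33, 0) = -138
  z(6, 7) = -187  ←
  z(0, 9.4) = -178.6
The minimum is at p = 6, q = 7.

p = 6, q = 7, z = -187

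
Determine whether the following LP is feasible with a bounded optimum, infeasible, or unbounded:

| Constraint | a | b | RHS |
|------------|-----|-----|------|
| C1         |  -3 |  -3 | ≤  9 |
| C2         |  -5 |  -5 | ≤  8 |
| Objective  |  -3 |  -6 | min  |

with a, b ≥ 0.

Unbounded (objective can decrease without bound)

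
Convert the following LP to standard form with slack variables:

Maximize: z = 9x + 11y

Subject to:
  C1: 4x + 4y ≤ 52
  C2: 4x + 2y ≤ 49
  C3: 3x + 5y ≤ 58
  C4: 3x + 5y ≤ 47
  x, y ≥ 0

max z = 9x + 11y

s.t.
  4x + 4y + s1 = 52
  4x + 2y + s2 = 49
  3x + 5y + s3 = 58
  3x + 5y + s4 = 47
  x, y, s1, s2, s3, s4 ≥ 0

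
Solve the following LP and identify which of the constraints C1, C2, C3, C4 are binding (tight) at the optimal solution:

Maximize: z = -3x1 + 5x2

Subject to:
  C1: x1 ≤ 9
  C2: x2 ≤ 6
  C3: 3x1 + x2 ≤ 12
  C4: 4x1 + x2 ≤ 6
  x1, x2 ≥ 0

At x1 = 0, x2 = 6, compute slack b - a·x for each constraint:
  C1: 9 − 0 = 9  (slack)
  C2: 6 − 6 = 0  (binding)
  C3: 12 − 6 = 6  (slack)
  C4: 6 − 6 = 0  (binding)

Optimal: x1 = 0, x2 = 6
Binding: C2, C4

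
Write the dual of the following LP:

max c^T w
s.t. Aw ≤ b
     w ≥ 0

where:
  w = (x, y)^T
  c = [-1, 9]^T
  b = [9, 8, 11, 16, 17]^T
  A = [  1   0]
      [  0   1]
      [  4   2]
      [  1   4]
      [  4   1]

Primal max cᵀx s.t. Ax ≤ b, x ≥ 0  →  Dual min bᵀy s.t. Aᵀy ≥ c, y ≥ 0.

Minimize: z = 9y1 + 8y2 + 11y3 + 16y4 + 17y5

Subject to:
  y1 + 4y3 + y4 + 4y5 ≥ -1
  y2 + 2y3 + 4y4 + y5 ≥ 9
  y1, y2, y3, y4, y5 ≥ 0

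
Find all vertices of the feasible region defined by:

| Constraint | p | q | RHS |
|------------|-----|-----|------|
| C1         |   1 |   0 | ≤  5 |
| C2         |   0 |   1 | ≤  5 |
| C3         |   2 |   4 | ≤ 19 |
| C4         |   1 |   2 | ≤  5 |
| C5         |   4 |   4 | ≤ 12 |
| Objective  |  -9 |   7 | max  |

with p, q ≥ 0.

(0, 0), (3, 0), (1, 2), (0, 2.5)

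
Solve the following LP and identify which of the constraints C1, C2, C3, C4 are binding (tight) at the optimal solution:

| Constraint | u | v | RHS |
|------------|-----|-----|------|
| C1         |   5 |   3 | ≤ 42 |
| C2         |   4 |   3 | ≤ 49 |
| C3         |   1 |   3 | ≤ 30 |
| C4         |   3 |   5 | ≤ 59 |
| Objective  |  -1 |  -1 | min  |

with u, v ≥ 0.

At u = 3, v = 9, compute slack b - a·x for each constraint:
  C1: 42 − 42 = 0  (binding)
  C2: 49 − 39 = 10  (slack)
  C3: 30 − 30 = 0  (binding)
  C4: 59 − 54 = 5  (slack)

Optimal: u = 3, v = 9
Binding: C1, C3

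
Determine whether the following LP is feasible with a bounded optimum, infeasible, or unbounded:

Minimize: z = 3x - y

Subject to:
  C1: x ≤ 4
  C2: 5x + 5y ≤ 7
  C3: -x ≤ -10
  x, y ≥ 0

Infeasible (no feasible solution exists)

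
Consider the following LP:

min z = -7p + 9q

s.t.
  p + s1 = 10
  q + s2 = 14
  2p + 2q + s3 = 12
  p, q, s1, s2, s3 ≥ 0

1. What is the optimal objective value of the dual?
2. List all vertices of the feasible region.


1. -42
2. (0, 0), (6, 0), (0, 6)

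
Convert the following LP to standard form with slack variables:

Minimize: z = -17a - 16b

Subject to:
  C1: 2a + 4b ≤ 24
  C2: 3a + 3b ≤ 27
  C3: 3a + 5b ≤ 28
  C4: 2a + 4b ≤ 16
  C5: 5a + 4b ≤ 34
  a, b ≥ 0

min z = -17a - 16b

s.t.
  2a + 4b + s1 = 24
  3a + 3b + s2 = 27
  3a + 5b + s3 = 28
  2a + 4b + s4 = 16
  5a + 4b + s5 = 34
  a, b, s1, s2, s3, s4, s5 ≥ 0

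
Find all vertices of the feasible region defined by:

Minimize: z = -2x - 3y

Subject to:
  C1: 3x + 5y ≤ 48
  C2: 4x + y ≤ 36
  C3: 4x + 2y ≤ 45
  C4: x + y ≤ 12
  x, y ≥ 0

(0, 0), (9, 0), (8, 4), (6, 6), (0, 9.6)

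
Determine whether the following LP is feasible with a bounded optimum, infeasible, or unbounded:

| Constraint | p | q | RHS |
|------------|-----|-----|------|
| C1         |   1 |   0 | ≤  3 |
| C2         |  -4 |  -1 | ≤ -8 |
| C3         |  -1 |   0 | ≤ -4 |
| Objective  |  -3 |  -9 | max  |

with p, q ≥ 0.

Infeasible (no feasible solution exists)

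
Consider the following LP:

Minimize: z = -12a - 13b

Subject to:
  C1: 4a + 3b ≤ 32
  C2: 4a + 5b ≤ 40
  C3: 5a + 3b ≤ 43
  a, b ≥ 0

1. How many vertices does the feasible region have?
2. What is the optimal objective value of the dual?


1. 4
2. -112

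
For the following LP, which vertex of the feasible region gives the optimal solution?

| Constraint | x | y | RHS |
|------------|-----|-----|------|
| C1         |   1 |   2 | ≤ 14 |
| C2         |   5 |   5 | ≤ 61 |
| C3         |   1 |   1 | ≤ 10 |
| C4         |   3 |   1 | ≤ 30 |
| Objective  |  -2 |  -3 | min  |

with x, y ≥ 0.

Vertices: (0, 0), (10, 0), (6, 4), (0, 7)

Evaluate the objective at each vertex of the feasible region:
  z(0, 0) = 0
  z(10, 0) = -20
  z(6, 4) = -24  ←
  z(0, 7) = -21
The minimum is at x = 6, y = 4.

(6, 4)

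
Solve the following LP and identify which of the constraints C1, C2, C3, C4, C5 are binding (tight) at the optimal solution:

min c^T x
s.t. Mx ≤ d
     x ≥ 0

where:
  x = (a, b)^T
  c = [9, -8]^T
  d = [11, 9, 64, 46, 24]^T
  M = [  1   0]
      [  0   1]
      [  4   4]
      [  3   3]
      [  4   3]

At a = 0, b = 8, compute slack b - a·x for each constraint:
  C1: 11 − 0 = 11  (slack)
  C2: 9 − 8 = 1  (slack)
  C3: 64 − 32 = 32  (slack)
  C4: 46 − 24 = 22  (slack)
  C5: 24 − 24 = 0  (binding)

Optimal: a = 0, b = 8
Binding: C5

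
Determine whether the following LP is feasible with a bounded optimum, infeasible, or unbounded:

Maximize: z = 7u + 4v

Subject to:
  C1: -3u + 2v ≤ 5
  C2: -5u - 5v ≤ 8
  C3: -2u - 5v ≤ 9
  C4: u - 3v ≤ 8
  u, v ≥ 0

Unbounded (objective can increase without bound)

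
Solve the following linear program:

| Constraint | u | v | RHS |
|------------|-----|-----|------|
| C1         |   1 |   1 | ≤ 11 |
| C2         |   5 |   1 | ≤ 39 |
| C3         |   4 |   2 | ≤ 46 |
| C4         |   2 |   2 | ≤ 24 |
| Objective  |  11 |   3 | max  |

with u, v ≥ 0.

Evaluate the objective at each vertex of the feasible region:
  z(0, 0) = 0
  z(7.8, 0) = 85.8
  z(7, 4) = 89  ←
  z(0, 11) = 33
The maximum is at u = 7, v = 4.

u = 7, v = 4, z = 89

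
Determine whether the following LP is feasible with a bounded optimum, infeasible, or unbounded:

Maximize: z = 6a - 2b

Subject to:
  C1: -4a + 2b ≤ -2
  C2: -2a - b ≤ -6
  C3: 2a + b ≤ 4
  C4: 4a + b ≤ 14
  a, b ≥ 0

Infeasible (no feasible solution exists)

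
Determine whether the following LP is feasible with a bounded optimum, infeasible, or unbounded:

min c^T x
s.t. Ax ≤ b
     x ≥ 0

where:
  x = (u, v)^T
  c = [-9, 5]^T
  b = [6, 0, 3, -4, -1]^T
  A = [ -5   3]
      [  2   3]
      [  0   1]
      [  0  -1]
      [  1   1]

Infeasible (no feasible solution exists)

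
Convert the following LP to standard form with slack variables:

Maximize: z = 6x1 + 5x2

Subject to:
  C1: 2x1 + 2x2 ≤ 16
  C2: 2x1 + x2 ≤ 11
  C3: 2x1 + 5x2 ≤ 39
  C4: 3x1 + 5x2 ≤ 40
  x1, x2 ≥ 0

max z = 6x1 + 5x2

s.t.
  2x1 + 2x2 + s1 = 16
  2x1 + x2 + s2 = 11
  2x1 + 5x2 + s3 = 39
  3x1 + 5x2 + s4 = 40
  x1, x2, s1, s2, s3, s4 ≥ 0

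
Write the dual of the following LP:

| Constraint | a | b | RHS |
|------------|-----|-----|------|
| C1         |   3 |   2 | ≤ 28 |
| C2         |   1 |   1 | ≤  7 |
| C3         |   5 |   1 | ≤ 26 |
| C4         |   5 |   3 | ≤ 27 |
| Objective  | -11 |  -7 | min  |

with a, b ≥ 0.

Primal min cᵀx s.t. Ax ≤ b, x ≥ 0  →  Dual max −bᵀy s.t. Aᵀy ≥ −c, y ≥ 0.

Maximize: z = -28y1 - 7y2 - 26y3 - 27y4

Subject to:
  3y1 + y2 + 5y3 + 5y4 ≥ 11
  2y1 + y2 + y3 + 3y4 ≥ 7
  y1, y2, y3, y4 ≥ 0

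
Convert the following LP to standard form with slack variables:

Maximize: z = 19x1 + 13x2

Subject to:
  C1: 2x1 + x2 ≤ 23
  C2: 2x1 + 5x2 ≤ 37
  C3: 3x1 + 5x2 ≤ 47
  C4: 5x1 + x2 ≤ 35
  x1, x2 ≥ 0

max z = 19x1 + 13x2

s.t.
  2x1 + x2 + s1 = 23
  2x1 + 5x2 + s2 = 37
  3x1 + 5x2 + s3 = 47
  5x1 + x2 + s4 = 35
  x1, x2, s1, s2, s3, s4 ≥ 0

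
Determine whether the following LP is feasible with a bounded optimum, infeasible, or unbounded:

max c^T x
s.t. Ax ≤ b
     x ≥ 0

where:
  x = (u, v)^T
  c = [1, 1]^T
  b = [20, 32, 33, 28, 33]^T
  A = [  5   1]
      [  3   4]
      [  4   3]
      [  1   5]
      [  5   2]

Feasible with a bounded optimal solution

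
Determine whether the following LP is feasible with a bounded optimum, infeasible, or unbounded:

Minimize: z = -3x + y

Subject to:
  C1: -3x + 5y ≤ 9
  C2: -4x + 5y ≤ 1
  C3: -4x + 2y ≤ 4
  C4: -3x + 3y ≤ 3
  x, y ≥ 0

Unbounded (objective can decrease without bound)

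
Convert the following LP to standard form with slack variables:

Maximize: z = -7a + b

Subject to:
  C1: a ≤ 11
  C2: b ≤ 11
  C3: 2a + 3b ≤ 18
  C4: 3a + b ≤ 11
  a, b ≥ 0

max z = -7a + b

s.t.
  a + s1 = 11
  b + s2 = 11
  2a + 3b + s3 = 18
  3a + b + s4 = 11
  a, b, s1, s2, s3, s4 ≥ 0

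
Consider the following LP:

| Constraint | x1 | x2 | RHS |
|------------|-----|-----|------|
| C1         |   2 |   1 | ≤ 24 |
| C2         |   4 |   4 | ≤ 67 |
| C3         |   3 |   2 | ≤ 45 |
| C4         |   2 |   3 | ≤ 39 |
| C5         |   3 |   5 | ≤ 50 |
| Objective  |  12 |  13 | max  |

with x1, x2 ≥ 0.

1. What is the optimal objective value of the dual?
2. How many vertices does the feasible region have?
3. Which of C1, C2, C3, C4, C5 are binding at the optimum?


1. 172
2. 4
3. C1, C5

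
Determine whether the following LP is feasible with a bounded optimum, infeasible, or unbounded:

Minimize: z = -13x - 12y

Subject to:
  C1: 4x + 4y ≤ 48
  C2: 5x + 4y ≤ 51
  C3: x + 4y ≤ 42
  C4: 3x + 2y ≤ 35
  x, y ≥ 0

Feasible with a bounded optimal solution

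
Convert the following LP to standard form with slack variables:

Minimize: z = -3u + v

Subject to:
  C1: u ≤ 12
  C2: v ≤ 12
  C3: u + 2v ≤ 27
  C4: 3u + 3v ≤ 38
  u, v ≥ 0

min z = -3u + v

s.t.
  u + s1 = 12
  v + s2 = 12
  u + 2v + s3 = 27
  3u + 3v + s4 = 38
  u, v, s1, s2, s3, s4 ≥ 0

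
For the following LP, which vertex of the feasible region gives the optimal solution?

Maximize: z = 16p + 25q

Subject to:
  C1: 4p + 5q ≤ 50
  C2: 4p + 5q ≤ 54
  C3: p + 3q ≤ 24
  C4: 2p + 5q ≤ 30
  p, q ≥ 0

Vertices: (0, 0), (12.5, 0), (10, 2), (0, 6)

Evaluate the objective at each vertex of the feasible region:
  z(0, 0) = 0
  z(12.5, 0) = 200
  z(10, 2) = 210  ←
  z(0, 6) = 150
The maximum is at p = 10, q = 2.

(10, 2)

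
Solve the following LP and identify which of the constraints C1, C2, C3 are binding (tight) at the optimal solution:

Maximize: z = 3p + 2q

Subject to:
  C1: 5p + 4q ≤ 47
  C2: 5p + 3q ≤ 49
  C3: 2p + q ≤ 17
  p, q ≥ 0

At p = 7, q = 3, compute slack b - a·x for each constraint:
  C1: 47 − 47 = 0  (binding)
  C2: 49 − 44 = 5  (slack)
  C3: 17 − 17 = 0  (binding)

Optimal: p = 7, q = 3
Binding: C1, C3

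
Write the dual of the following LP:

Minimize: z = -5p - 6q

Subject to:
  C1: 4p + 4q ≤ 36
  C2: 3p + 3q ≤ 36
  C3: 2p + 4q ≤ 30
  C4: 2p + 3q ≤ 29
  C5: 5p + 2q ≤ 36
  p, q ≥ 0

Primal min cᵀx s.t. Ax ≤ b, x ≥ 0  →  Dual max −bᵀy s.t. Aᵀy ≥ −c, y ≥ 0.

Maximize: z = -36y1 - 36y2 - 30y3 - 29y4 - 36y5

Subject to:
  4y1 + 3y2 + 2y3 + 2y4 + 5y5 ≥ 5
  4y1 + 3y2 + 4y3 + 3y4 + 2y5 ≥ 6
  y1, y2, y3, y4, y5 ≥ 0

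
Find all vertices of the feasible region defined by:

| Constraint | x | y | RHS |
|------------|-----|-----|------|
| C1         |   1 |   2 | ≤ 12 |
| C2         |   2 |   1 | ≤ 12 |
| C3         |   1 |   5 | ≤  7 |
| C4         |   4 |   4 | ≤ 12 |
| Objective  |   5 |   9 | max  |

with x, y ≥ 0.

(0, 0), (3, 0), (2, 1), (0, 1.4)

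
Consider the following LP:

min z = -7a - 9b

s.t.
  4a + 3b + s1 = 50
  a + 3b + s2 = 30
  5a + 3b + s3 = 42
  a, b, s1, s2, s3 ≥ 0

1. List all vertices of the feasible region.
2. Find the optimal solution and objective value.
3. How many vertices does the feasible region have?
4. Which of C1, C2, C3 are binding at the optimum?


1. (0, 0), (8.4, 0), (3, 9), (0, 10)
2. a = 3, b = 9, z = -102
3. 4
4. C2, C3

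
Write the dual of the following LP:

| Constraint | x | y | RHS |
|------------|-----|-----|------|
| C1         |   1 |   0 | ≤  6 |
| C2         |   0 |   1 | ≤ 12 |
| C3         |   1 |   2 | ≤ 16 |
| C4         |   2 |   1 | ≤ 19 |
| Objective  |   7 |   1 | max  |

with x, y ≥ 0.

Primal max cᵀx s.t. Ax ≤ b, x ≥ 0  →  Dual min bᵀy s.t. Aᵀy ≥ c, y ≥ 0.

Minimize: z = 6y1 + 12y2 + 16y3 + 19y4

Subject to:
  y1 + y3 + 2y4 ≥ 7
  y2 + 2y3 + y4 ≥ 1
  y1, y2, y3, y4 ≥ 0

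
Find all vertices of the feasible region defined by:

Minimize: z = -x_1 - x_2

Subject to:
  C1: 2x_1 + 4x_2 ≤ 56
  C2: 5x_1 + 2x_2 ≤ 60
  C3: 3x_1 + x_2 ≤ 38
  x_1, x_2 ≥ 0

(0, 0), (12, 0), (8, 10), (0, 14)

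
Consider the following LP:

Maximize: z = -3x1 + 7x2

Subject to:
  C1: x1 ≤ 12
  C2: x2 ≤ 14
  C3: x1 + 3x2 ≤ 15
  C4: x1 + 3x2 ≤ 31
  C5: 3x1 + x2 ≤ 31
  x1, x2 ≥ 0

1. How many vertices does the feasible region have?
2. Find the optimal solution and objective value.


1. 4
2. x1 = 0, x2 = 5, z = 35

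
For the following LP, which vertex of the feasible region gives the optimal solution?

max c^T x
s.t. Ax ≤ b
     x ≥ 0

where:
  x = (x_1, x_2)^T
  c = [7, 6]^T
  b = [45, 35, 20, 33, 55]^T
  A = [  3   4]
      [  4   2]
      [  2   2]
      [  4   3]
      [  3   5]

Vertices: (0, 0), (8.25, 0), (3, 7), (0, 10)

Evaluate the objective at each vertex of the feasible region:
  z(0, 0) = 0
  z(8.25, 0) = 57.75
  z(3, 7) = 63  ←
  z(0, 10) = 60
The maximum is at x_1 = 3, x_2 = 7.

(3, 7)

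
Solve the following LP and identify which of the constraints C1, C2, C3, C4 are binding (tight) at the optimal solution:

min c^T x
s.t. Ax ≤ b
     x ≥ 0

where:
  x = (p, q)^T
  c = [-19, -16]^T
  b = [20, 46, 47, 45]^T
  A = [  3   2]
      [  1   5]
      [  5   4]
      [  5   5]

At p = 2, q = 7, compute slack b - a·x for each constraint:
  C1: 20 − 20 = 0  (binding)
  C2: 46 − 37 = 9  (slack)
  C3: 47 − 38 = 9  (slack)
  C4: 45 − 45 = 0  (binding)

Optimal: p = 2, q = 7
Binding: C1, C4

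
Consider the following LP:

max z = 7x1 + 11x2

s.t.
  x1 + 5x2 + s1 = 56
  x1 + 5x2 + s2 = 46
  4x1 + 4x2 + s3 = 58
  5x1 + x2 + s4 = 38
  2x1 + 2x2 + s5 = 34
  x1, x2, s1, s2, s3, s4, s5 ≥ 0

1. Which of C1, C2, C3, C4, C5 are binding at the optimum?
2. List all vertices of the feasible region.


1. C2, C4
2. (0, 0), (7.6, 0), (6, 8), (0, 9.2)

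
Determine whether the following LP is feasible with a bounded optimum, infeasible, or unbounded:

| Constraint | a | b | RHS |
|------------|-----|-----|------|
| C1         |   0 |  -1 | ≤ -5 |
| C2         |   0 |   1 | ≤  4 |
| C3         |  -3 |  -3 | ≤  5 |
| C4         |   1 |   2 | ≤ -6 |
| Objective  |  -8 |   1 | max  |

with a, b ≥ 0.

Infeasible (no feasible solution exists)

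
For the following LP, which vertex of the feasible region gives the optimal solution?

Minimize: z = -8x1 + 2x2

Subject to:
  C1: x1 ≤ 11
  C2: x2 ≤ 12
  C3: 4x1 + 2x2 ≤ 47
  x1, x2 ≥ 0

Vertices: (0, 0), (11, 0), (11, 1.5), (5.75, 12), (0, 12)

Evaluate the objective at each vertex of the feasible region:
  z(0, 0) = 0
  z(11, 0) = -88  ←
  z(11, 1.5) = -85
  z(5.75, 12) = -22
  z(0, 12) = 24
The minimum is at x1 = 11, x2 = 0.

(11, 0)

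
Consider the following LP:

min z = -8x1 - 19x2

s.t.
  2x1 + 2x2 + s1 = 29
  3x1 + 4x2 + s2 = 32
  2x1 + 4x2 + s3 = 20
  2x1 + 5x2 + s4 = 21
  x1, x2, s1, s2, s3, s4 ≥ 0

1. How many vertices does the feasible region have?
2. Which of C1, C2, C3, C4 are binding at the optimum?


1. 4
2. C3, C4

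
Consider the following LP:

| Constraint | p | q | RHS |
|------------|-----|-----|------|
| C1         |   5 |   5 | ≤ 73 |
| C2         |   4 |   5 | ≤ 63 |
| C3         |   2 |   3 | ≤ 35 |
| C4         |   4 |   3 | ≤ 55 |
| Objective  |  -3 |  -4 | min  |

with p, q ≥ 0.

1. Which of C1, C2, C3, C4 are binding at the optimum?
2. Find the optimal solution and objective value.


1. C2, C3
2. p = 7, q = 7, z = -49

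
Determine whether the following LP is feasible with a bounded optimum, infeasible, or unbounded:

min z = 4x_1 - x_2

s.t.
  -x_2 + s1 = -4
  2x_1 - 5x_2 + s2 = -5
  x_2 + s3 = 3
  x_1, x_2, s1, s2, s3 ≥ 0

Infeasible (no feasible solution exists)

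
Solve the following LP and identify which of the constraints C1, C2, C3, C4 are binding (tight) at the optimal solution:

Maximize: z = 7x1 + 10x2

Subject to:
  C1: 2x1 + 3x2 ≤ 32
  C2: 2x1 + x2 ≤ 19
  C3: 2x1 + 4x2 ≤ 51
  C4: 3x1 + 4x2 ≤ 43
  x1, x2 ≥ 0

At x1 = 1, x2 = 10, compute slack b - a·x for each constraint:
  C1: 32 − 32 = 0  (binding)
  C2: 19 − 12 = 7  (slack)
  C3: 51 − 42 = 9  (slack)
  C4: 43 − 43 = 0  (binding)

Optimal: x1 = 1, x2 = 10
Binding: C1, C4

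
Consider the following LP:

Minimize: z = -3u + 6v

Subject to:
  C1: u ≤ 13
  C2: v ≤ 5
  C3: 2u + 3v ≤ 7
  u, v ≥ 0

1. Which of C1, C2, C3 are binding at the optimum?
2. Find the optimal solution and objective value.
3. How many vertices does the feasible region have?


1. C3
2. u = 3.5, v = 0, z = -10.5
3. 3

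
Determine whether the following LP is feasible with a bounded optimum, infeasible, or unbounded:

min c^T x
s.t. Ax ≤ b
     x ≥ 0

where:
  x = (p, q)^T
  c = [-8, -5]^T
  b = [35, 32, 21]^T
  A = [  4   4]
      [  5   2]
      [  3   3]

Feasible with a bounded optimal solution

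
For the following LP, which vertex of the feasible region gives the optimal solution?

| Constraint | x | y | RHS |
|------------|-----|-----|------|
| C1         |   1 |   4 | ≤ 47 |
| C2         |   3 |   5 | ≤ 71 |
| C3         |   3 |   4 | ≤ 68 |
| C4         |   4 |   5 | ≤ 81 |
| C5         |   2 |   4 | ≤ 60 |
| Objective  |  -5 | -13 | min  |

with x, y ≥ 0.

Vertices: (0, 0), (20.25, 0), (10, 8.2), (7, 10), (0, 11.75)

Evaluate the objective at each vertex of the feasible region:
  z(0, 0) = 0
  z(20.25, 0) = -101.2
  z(10, 8.2) = -156.6
  z(7, 10) = -165  ←
  z(0, 11.75) = -152.8
The minimum is at x = 7, y = 10.

(7, 10)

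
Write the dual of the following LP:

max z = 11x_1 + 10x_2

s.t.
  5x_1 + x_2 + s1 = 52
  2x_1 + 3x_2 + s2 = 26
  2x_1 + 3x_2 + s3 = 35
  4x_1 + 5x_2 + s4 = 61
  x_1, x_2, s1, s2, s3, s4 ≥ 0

Primal max cᵀx s.t. Ax ≤ b, x ≥ 0  →  Dual min bᵀy s.t. Aᵀy ≥ c, y ≥ 0.

Minimize: z = 52y1 + 26y2 + 35y3 + 61y4

Subject to:
  5y1 + 2y2 + 2y3 + 4y4 ≥ 11
  y1 + 3y2 + 3y3 + 5y4 ≥ 10
  y1, y2, y3, y4 ≥ 0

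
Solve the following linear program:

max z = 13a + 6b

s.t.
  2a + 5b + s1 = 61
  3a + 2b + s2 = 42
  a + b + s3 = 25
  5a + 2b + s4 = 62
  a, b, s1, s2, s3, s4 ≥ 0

Evaluate the objective at each vertex of the feasible region:
  z(0, 0) = 0
  z(12.4, 0) = 161.2
  z(10, 6) = 166  ←
  z(8, 9) = 158
  z(0, 12.2) = 73.2
The maximum is at a = 10, b = 6.

a = 10, b = 6, z = 166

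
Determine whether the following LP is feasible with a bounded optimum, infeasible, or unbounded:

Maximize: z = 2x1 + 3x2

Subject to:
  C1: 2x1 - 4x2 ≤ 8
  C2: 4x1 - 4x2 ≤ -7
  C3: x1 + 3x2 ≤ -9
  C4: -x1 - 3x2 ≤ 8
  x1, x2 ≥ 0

Infeasible (no feasible solution exists)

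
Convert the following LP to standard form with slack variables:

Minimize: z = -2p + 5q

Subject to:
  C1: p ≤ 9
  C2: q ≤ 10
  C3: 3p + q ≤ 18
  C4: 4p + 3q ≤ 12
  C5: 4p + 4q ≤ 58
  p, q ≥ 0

min z = -2p + 5q

s.t.
  p + s1 = 9
  q + s2 = 10
  3p + q + s3 = 18
  4p + 3q + s4 = 12
  4p + 4q + s5 = 58
  p, q, s1, s2, s3, s4, s5 ≥ 0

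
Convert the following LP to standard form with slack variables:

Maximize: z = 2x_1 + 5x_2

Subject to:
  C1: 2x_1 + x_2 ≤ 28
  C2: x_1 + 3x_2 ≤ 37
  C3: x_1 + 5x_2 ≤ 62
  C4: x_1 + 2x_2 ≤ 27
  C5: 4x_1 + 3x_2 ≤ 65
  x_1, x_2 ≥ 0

max z = 2x_1 + 5x_2

s.t.
  2x_1 + x_2 + s1 = 28
  x_1 + 3x_2 + s2 = 37
  x_1 + 5x_2 + s3 = 62
  x_1 + 2x_2 + s4 = 27
  4x_1 + 3x_2 + s5 = 65
  x_1, x_2, s1, s2, s3, s4, s5 ≥ 0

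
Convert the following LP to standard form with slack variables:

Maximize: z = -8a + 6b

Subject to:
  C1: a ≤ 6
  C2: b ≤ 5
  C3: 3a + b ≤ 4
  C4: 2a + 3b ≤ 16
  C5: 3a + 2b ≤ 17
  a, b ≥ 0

max z = -8a + 6b

s.t.
  a + s1 = 6
  b + s2 = 5
  3a + b + s3 = 4
  2a + 3b + s4 = 16
  3a + 2b + s5 = 17
  a, b, s1, s2, s3, s4, s5 ≥ 0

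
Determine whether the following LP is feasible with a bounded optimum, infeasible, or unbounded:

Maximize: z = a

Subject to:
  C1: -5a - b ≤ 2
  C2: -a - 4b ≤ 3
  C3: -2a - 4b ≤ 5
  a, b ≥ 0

Unbounded (objective can increase without bound)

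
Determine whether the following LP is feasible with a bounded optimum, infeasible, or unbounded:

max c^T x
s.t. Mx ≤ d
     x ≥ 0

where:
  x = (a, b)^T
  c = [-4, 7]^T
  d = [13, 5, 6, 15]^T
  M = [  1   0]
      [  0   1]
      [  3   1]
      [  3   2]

Feasible with a bounded optimal solution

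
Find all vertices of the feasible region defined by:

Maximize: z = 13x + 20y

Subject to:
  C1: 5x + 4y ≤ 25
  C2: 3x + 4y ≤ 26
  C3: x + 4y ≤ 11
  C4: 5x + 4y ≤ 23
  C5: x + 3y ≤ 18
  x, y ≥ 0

(0, 0), (4.6, 0), (3, 2), (0, 2.75)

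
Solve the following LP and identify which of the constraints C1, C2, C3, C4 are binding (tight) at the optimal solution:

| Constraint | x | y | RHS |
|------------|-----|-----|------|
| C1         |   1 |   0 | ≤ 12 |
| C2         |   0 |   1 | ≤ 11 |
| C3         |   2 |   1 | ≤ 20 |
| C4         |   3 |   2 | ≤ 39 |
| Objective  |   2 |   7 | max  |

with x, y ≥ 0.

At x = 4.5, y = 11, compute slack b - a·x for each constraint:
  C1: 12 − 4.5 = 7.5  (slack)
  C2: 11 − 11 = 0  (binding)
  C3: 20 − 20 = 0  (binding)
  C4: 39 − 35.5 = 3.5  (slack)

Optimal: x = 4.5, y = 11
Binding: C2, C3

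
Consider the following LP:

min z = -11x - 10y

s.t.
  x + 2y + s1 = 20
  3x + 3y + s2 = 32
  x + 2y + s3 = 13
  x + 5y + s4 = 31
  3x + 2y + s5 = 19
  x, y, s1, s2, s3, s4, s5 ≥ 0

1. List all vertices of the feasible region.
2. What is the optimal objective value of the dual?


1. (0, 0), (6.333, 0), (3, 5), (1, 6), (0, 6.2)
2. -83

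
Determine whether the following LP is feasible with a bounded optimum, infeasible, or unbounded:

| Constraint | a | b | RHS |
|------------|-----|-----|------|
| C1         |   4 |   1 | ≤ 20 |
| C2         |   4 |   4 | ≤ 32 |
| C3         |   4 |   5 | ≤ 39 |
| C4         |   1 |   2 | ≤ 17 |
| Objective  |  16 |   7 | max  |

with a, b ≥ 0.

Feasible with a bounded optimal solution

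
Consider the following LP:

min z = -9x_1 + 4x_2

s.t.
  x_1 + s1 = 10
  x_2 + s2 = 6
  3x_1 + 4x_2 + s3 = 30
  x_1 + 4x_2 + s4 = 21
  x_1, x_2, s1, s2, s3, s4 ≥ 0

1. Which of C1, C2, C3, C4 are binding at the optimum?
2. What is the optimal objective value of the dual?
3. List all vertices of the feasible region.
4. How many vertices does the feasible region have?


1. C1, C3
2. -90
3. (0, 0), (10, 0), (4.5, 4.125), (0, 5.25)
4. 4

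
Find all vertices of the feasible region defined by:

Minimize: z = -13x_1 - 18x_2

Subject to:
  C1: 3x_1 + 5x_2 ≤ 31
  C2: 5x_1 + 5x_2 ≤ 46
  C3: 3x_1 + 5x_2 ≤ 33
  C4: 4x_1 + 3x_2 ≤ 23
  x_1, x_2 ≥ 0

(0, 0), (5.75, 0), (2, 5), (0, 6.2)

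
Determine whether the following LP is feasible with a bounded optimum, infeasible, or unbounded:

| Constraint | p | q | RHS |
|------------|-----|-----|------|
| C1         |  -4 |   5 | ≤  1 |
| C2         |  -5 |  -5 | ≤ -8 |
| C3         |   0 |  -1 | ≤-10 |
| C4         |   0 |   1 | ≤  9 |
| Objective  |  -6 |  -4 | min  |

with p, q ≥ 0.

Infeasible (no feasible solution exists)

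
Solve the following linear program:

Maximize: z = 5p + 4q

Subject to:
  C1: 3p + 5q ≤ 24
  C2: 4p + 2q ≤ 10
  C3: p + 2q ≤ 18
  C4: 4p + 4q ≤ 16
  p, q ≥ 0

Evaluate the objective at each vertex of the feasible region:
  z(0, 0) = 0
  z(2.5, 0) = 12.5
  z(1, 3) = 17  ←
  z(0, 4) = 16
The maximum is at p = 1, q = 3.

p = 1, q = 3, z = 17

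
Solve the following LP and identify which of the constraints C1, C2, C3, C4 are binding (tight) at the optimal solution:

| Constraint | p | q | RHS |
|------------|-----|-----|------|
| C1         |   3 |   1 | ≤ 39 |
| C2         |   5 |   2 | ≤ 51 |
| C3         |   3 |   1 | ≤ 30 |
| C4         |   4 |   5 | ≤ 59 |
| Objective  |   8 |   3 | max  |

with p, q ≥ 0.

At p = 9, q = 3, compute slack b - a·x for each constraint:
  C1: 39 − 30 = 9  (slack)
  C2: 51 − 51 = 0  (binding)
  C3: 30 − 30 = 0  (binding)
  C4: 59 − 51 = 8  (slack)

Optimal: p = 9, q = 3
Binding: C2, C3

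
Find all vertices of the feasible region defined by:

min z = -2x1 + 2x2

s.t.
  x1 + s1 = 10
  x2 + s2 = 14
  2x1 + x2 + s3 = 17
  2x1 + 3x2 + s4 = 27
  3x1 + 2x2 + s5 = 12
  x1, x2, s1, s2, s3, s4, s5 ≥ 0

(0, 0), (4, 0), (0, 6)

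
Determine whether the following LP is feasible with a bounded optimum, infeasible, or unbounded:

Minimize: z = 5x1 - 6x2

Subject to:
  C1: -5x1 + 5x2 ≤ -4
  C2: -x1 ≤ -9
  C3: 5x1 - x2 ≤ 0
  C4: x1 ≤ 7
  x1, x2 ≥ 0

Infeasible (no feasible solution exists)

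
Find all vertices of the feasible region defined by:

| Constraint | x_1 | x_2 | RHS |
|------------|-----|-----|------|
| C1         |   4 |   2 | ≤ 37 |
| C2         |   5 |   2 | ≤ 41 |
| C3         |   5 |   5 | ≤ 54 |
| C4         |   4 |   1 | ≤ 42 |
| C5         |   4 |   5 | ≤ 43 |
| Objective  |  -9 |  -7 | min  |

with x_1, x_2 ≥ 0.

(0, 0), (8.2, 0), (7, 3), (0, 8.6)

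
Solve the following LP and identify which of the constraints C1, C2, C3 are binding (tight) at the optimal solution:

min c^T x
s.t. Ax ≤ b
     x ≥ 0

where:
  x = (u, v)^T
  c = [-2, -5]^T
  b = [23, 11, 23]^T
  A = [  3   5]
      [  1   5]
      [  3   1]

At u = 6, v = 1, compute slack b - a·x for each constraint:
  C1: 23 − 23 = 0  (binding)
  C2: 11 − 11 = 0  (binding)
  C3: 23 − 19 = 4  (slack)

Optimal: u = 6, v = 1
Binding: C1, C2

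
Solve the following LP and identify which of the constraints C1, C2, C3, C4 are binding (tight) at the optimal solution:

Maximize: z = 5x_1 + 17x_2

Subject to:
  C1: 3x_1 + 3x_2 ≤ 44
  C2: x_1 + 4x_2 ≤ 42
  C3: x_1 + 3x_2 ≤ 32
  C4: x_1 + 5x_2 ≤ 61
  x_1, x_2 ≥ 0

At x_1 = 2, x_2 = 10, compute slack b - a·x for each constraint:
  C1: 44 − 36 = 8  (slack)
  C2: 42 − 42 = 0  (binding)
  C3: 32 − 32 = 0  (binding)
  C4: 61 − 52 = 9  (slack)

Optimal: x_1 = 2, x_2 = 10
Binding: C2, C3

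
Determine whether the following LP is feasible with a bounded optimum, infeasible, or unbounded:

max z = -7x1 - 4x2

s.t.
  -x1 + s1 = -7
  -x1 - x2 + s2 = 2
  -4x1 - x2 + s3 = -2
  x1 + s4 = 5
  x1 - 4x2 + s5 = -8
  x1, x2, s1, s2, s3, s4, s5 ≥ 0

Infeasible (no feasible solution exists)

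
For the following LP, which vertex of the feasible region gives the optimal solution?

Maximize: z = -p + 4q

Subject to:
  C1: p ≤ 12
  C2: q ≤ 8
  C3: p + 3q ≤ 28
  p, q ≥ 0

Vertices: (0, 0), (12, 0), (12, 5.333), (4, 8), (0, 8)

Evaluate the objective at each vertex of the feasible region:
  z(0, 0) = 0
  z(12, 0) = -12
  z(12, 5.333) = 9.333
  z(4, 8) = 28
  z(0, 8) = 32  ←
The maximum is at p = 0, q = 8.

(0, 8)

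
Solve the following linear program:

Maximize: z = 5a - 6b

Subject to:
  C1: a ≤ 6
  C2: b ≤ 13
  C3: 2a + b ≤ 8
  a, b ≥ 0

Evaluate the objective at each vertex of the feasible region:
  z(0, 0) = 0
  z(4, 0) = 20  ←
  z(0, 8) = -48
The maximum is at a = 4, b = 0.

a = 4, b = 0, z = 20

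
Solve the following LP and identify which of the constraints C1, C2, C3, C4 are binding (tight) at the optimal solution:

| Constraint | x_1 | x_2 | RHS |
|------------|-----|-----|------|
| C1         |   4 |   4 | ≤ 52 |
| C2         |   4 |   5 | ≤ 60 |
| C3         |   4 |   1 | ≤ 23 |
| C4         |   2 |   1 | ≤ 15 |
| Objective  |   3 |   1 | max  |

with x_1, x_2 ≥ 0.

At x_1 = 4, x_2 = 7, compute slack b - a·x for each constraint:
  C1: 52 − 44 = 8  (slack)
  C2: 60 − 51 = 9  (slack)
  C3: 23 − 23 = 0  (binding)
  C4: 15 − 15 = 0  (binding)

Optimal: x_1 = 4, x_2 = 7
Binding: C3, C4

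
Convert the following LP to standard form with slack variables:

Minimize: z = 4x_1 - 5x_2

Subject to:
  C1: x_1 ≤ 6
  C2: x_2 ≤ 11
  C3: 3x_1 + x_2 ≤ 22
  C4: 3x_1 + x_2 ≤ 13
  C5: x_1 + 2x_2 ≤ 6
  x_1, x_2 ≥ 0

min z = 4x_1 - 5x_2

s.t.
  x_1 + s1 = 6
  x_2 + s2 = 11
  3x_1 + x_2 + s3 = 22
  3x_1 + x_2 + s4 = 13
  x_1 + 2x_2 + s5 = 6
  x_1, x_2, s1, s2, s3, s4, s5 ≥ 0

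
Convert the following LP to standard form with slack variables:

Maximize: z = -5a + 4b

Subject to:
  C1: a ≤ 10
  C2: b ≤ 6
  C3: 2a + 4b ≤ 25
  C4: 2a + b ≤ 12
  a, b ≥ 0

max z = -5a + 4b

s.t.
  a + s1 = 10
  b + s2 = 6
  2a + 4b + s3 = 25
  2a + b + s4 = 12
  a, b, s1, s2, s3, s4 ≥ 0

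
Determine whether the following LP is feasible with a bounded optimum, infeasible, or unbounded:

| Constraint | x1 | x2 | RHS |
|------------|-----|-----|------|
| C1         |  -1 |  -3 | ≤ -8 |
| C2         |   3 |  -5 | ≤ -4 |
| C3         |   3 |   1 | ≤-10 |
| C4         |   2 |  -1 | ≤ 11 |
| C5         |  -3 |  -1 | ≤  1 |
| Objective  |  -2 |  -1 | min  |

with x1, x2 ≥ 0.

Infeasible (no feasible solution exists)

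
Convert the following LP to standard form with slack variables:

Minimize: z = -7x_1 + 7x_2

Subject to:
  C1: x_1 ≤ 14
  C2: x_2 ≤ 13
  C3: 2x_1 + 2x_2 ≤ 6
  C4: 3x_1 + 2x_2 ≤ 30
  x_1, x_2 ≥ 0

min z = -7x_1 + 7x_2

s.t.
  x_1 + s1 = 14
  x_2 + s2 = 13
  2x_1 + 2x_2 + s3 = 6
  3x_1 + 2x_2 + s4 = 30
  x_1, x_2, s1, s2, s3, s4 ≥ 0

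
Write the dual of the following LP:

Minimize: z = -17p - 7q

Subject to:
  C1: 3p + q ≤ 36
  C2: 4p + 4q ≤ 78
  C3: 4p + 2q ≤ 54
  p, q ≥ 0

Primal min cᵀx s.t. Ax ≤ b, x ≥ 0  →  Dual max −bᵀy s.t. Aᵀy ≥ −c, y ≥ 0.

Maximize: z = -36y1 - 78y2 - 54y3

Subject to:
  3y1 + 4y2 + 4y3 ≥ 17
  y1 + 4y2 + 2y3 ≥ 7
  y1, y2, y3 ≥ 0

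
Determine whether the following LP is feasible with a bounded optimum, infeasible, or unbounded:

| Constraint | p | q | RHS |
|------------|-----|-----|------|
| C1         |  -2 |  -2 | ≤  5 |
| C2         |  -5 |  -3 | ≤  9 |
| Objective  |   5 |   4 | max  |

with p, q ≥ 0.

Unbounded (objective can increase without bound)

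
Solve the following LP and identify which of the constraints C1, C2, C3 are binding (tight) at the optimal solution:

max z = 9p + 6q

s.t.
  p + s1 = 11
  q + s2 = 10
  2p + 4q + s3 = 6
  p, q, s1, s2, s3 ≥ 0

At p = 3, q = 0, compute slack b - a·x for each constraint:
  C1: 11 − 3 = 8  (slack)
  C2: 10 − 0 = 10  (slack)
  C3: 6 − 6 = 0  (binding)

Optimal: p = 3, q = 0
Binding: C3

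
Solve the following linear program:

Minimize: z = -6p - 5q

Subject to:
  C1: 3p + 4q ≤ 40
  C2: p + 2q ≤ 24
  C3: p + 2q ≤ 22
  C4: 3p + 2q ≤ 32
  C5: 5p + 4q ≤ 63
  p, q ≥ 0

Evaluate the objective at each vertex of the feasible region:
  z(0, 0) = 0
  z(10.67, 0) = -64
  z(8, 4) = -68  ←
  z(0, 10) = -50
The minimum is at p = 8, q = 4.

p = 8, q = 4, z = -68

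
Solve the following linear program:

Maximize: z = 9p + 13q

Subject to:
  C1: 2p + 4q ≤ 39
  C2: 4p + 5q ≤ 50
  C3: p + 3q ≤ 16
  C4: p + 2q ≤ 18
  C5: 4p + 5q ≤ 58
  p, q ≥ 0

Evaluate the objective at each vertex of the feasible region:
  z(0, 0) = 0
  z(12.5, 0) = 112.5
  z(10, 2) = 116  ←
  z(0, 5.333) = 69.33
The maximum is at p = 10, q = 2.

p = 10, q = 2, z = 116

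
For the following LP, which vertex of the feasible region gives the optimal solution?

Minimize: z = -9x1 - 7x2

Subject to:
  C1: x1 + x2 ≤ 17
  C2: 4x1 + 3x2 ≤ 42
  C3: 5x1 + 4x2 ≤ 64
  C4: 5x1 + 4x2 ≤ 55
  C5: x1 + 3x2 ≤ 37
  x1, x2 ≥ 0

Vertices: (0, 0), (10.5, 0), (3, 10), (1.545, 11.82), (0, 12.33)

Evaluate the objective at each vertex of the feasible region:
  z(0, 0) = 0
  z(10.5, 0) = -94.5
  z(3, 10) = -97  ←
  z(1.545, 11.82) = -96.64
  z(0, 12.33) = -86.33
The minimum is at x1 = 3, x2 = 10.

(3, 10)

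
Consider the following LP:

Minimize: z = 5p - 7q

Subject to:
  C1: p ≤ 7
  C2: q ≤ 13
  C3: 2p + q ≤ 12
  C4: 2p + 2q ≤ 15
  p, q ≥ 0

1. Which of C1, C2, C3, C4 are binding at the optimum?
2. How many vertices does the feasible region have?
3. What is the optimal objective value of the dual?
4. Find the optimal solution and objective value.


1. C4
2. 4
3. -52.5
4. p = 0, q = 7.5, z = -52.5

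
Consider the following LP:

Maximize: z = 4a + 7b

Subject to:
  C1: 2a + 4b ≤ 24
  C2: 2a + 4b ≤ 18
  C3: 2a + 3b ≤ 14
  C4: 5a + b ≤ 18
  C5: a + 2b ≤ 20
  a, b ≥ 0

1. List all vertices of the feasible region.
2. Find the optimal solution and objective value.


1. (0, 0), (3.6, 0), (3.077, 2.615), (1, 4), (0, 4.5)
2. a = 1, b = 4, z = 32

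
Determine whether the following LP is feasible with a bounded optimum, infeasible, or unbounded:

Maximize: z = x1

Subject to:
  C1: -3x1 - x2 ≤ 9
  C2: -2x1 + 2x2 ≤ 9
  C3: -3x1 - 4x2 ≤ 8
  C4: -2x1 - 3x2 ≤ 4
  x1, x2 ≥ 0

Unbounded (objective can increase without bound)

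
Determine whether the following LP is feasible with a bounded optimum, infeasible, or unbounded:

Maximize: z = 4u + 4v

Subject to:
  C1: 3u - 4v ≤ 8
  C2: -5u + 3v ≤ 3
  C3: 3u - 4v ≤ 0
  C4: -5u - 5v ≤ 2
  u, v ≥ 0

Unbounded (objective can increase without bound)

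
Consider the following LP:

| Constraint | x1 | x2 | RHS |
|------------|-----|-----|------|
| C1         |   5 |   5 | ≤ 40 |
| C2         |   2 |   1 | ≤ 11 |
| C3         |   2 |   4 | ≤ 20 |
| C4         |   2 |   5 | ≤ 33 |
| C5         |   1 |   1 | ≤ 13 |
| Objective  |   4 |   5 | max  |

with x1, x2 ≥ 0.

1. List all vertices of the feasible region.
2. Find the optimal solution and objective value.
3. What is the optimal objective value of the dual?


1. (0, 0), (5.5, 0), (4, 3), (0, 5)
2. x1 = 4, x2 = 3, z = 31
3. 31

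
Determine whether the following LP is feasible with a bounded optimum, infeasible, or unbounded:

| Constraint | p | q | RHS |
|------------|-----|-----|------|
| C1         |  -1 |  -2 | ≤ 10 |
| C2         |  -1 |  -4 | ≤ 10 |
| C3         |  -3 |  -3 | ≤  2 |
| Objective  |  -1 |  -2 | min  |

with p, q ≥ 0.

Unbounded (objective can decrease without bound)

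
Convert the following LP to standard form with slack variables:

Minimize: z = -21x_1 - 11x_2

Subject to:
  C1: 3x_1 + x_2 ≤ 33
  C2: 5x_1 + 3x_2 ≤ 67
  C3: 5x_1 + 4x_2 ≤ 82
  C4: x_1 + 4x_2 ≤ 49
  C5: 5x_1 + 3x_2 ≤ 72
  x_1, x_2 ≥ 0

min z = -21x_1 - 11x_2

s.t.
  3x_1 + x_2 + s1 = 33
  5x_1 + 3x_2 + s2 = 67
  5x_1 + 4x_2 + s3 = 82
  x_1 + 4x_2 + s4 = 49
  5x_1 + 3x_2 + s5 = 72
  x_1, x_2, s1, s2, s3, s4, s5 ≥ 0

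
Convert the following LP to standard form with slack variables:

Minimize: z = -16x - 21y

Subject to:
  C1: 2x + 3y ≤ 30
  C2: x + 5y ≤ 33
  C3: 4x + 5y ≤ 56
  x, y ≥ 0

min z = -16x - 21y

s.t.
  2x + 3y + s1 = 30
  x + 5y + s2 = 33
  4x + 5y + s3 = 56
  x, y, s1, s2, s3 ≥ 0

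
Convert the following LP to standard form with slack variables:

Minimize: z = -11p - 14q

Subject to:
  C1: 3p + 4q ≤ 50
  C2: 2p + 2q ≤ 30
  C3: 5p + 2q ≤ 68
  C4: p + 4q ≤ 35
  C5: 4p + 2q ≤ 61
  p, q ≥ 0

min z = -11p - 14q

s.t.
  3p + 4q + s1 = 50
  2p + 2q + s2 = 30
  5p + 2q + s3 = 68
  p + 4q + s4 = 35
  4p + 2q + s5 = 61
  p, q, s1, s2, s3, s4, s5 ≥ 0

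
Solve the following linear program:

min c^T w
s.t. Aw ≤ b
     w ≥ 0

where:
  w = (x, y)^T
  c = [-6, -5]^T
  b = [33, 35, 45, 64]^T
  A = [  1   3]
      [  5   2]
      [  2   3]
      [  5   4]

Evaluate the objective at each vertex of the feasible region:
  z(0, 0) = 0
  z(7, 0) = -42
  z(3, 10) = -68  ←
  z(0, 11) = -55
The minimum is at x = 3, y = 10.

x = 3, y = 10, z = -68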